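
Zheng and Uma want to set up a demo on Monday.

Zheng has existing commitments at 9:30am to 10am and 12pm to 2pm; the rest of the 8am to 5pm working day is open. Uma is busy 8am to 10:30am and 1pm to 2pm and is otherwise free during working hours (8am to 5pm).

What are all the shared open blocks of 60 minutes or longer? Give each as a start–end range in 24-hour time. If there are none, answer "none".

10:30–12:00, 14:00–17:00

Zheng free within 08:00–17:00: 08:00–09:30, 10:00–12:00, 14:00–17:00.
Uma free within 08:00–17:00: 10:30–13:00, 14:00–17:00.
Zheng ∩ Uma: 10:30–12:00, 14:00–17:00.
Windows ≥ 60 min: 10:30–12:00, 14:00–17:00.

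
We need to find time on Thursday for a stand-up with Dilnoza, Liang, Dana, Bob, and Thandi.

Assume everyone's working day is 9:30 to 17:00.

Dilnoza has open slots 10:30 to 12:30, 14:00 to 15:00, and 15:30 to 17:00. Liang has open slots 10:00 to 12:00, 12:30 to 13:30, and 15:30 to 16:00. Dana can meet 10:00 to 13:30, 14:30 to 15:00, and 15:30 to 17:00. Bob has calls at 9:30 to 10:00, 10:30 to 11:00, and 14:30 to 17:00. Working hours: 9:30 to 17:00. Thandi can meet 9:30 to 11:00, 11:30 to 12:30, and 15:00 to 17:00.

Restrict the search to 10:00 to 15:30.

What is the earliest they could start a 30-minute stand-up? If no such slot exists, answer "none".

Bob free within 09:30–17:00: 10:00–10:30, 11:00–14:30.
Dilnoza ∩ Liang: 10:30–12:00, 15:30–16:00.
Dilnoza ∩ Liang ∩ Dana: 10:30–12:00, 15:30–16:00.
Dilnoza ∩ Liang ∩ Dana ∩ Bob: 11:00–12:00.
Dilnoza ∩ Liang ∩ Dana ∩ Bob ∩ Thandi: 11:30–12:00.
Restricted to 10:00–15:30: 11:30–12:00.
Windows ≥ 30 min: 11:30–12:00.
Earliest such window starts at 11:30.

11:30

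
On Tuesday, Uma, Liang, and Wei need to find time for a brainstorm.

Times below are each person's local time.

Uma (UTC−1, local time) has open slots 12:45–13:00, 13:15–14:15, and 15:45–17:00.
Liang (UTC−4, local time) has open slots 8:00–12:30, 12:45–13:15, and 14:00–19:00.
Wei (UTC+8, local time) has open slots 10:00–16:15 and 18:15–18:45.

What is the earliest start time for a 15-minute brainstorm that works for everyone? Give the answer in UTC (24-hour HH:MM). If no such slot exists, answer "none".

none

Uma → UTC: 13:45–14:00, 14:15–15:15, 16:45–18:00.
Liang → UTC: 12:00–16:30, 16:45–17:15, 18:00–23:00.
Wei → UTC: 02:00–08:15, 10:15–10:45.
Uma ∩ Liang: 13:45–14:00, 14:15–15:15, 16:45–17:15.
Uma ∩ Liang ∩ Wei: (none).
Windows ≥ 15 min: (none).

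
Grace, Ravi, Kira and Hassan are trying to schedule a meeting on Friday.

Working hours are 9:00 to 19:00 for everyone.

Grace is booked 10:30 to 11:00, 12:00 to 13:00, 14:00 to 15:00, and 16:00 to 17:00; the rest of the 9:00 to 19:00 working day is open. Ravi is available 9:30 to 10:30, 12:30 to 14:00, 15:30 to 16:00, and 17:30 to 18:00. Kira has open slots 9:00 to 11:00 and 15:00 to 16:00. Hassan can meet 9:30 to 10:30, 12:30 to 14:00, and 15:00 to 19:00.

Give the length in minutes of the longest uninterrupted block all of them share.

60 minutes

Grace free within 09:00–19:00: 09:00–10:30, 11:00–12:00, 13:00–14:00, 15:00–16:00, 17:00–19:00.
Grace ∩ Ravi: 09:30–10:30, 13:00–14:00, 15:30–16:00, 17:30–18:00.
Grace ∩ Ravi ∩ Kira: 09:30–10:30, 15:30–16:00.
Grace ∩ Ravi ∩ Kira ∩ Hassan: 09:30–10:30, 15:30–16:00.
Common window lengths: 60, 30 min; longest is 60.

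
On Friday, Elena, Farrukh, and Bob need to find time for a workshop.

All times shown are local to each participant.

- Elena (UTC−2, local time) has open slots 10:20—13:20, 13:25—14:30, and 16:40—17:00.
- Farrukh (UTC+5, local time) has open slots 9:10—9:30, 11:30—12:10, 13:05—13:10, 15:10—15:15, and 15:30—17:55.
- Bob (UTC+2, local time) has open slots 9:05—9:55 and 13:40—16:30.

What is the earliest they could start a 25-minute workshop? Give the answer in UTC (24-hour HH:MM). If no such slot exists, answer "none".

Elena → UTC: 12:20–15:20, 15:25–16:30, 18:40–19:00.
Farrukh → UTC: 04:10–04:30, 06:30–07:10, 08:05–08:10, 10:10–10:15, 10:30–12:55.
Bob → UTC: 07:05–07:55, 11:40–14:30.
Elena ∩ Farrukh: 12:20–12:55.
Elena ∩ Farrukh ∩ Bob: 12:20–12:55.
Windows ≥ 25 min: 12:20–12:55.
Earliest such window starts at 12:20.

12:20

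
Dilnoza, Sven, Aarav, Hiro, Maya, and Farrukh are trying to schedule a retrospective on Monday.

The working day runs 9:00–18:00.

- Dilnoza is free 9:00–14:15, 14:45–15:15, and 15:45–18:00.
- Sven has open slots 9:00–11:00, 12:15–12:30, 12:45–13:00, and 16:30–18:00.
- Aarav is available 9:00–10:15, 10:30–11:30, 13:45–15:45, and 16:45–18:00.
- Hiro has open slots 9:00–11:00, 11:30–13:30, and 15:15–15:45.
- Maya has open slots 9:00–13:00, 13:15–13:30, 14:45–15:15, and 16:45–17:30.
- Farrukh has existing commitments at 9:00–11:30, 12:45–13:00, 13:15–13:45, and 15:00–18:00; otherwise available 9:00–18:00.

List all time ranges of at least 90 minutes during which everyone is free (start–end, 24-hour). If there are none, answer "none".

none

Farrukh free within 09:00–18:00: 11:30–12:45, 13:00–13:15, 13:45–15:00.
Dilnoza ∩ Sven: 09:00–11:00, 12:15–12:30, 12:45–13:00, 16:30–18:00.
Dilnoza ∩ Sven ∩ Aarav: 09:00–10:15, 10:30–11:00, 16:45–18:00.
Dilnoza ∩ Sven ∩ Aarav ∩ Hiro: 09:00–10:15, 10:30–11:00.
Dilnoza ∩ Sven ∩ Aarav ∩ Hiro ∩ Maya: 09:00–10:15, 10:30–11:00.
Dilnoza ∩ Sven ∩ Aarav ∩ Hiro ∩ Maya ∩ Farrukh: (none).
Windows ≥ 90 min: (none).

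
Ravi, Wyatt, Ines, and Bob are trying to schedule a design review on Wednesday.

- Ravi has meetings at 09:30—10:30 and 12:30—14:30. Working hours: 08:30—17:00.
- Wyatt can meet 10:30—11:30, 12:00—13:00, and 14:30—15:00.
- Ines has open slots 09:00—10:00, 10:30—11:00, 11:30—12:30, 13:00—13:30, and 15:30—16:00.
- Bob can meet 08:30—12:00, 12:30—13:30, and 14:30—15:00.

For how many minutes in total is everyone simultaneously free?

Ravi free within 08:30–17:00: 08:30–09:30, 10:30–12:30, 14:30–17:00.
Ravi ∩ Wyatt: 10:30–11:30, 12:00–12:30, 14:30–15:00.
Ravi ∩ Wyatt ∩ Ines: 10:30–11:00, 12:00–12:30.
Ravi ∩ Wyatt ∩ Ines ∩ Bob: 10:30–11:00.
Total common minutes: 30.

30 minutes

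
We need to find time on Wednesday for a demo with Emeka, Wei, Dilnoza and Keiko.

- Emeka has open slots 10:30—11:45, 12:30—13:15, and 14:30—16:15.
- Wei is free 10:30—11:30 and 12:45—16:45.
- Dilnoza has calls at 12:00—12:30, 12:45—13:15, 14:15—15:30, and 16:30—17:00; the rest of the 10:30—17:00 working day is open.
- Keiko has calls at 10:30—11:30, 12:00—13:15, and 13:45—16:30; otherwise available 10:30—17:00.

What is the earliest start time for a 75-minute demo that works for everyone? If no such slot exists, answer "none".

Dilnoza free within 10:30–17:00: 10:30–12:00, 12:30–12:45, 13:15–14:15, 15:30–16:30.
Keiko free within 10:30–17:00: 11:30–12:00, 13:15–13:45, 16:30–17:00.
Emeka ∩ Wei: 10:30–11:30, 12:45–13:15, 14:30–16:15.
Emeka ∩ Wei ∩ Dilnoza: 10:30–11:30, 15:30–16:15.
Emeka ∩ Wei ∩ Dilnoza ∩ Keiko: (none).
Windows ≥ 75 min: (none).

none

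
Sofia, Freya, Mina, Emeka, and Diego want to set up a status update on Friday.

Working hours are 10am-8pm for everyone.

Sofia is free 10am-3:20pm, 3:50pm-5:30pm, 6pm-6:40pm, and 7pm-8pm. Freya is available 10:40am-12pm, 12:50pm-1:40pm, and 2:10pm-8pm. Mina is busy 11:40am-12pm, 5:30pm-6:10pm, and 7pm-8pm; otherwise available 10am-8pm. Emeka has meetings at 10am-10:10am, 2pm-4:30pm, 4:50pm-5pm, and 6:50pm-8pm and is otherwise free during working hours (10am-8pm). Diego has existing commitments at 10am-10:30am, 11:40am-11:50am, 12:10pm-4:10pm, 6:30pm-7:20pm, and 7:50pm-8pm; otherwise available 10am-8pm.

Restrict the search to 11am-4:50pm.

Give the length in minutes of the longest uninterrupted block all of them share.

Mina free within 10:00–20:00: 10:00–11:40, 12:00–17:30, 18:10–19:00.
Emeka free within 10:00–20:00: 10:10–14:00, 16:30–16:50, 17:00–18:50.
Diego free within 10:00–20:00: 10:30–11:40, 11:50–12:10, 16:10–18:30, 19:20–19:50.
Sofia ∩ Freya: 10:40–12:00, 12:50–13:40, 14:10–15:20, 15:50–17:30, 18:00–18:40, 19:00–20:00.
Sofia ∩ Freya ∩ Mina: 10:40–11:40, 12:50–13:40, 14:10–15:20, 15:50–17:30, 18:10–18:40.
Sofia ∩ Freya ∩ Mina ∩ Emeka: 10:40–11:40, 12:50–13:40, 16:30–16:50, 17:00–17:30, 18:10–18:40.
Sofia ∩ Freya ∩ Mina ∩ Emeka ∩ Diego: 10:40–11:40, 16:30–16:50, 17:00–17:30, 18:10–18:30.
Restricted to 11:00–16:50: 11:00–11:40, 16:30–16:50.
Common window lengths: 40, 20 min; longest is 40.

40 minutes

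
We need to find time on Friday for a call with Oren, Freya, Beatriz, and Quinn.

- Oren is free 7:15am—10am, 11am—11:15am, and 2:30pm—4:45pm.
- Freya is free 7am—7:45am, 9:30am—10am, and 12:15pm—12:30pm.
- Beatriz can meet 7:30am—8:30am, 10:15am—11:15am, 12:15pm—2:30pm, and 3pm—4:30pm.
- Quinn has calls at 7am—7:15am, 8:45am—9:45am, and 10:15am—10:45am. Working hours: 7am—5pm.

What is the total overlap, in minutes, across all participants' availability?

Quinn free within 07:00–17:00: 07:15–08:45, 09:45–10:15, 10:45–17:00.
Oren ∩ Freya: 07:15–07:45, 09:30–10:00.
Oren ∩ Freya ∩ Beatriz: 07:30–07:45.
Oren ∩ Freya ∩ Beatriz ∩ Quinn: 07:30–07:45.
Total common minutes: 15.

15 minutes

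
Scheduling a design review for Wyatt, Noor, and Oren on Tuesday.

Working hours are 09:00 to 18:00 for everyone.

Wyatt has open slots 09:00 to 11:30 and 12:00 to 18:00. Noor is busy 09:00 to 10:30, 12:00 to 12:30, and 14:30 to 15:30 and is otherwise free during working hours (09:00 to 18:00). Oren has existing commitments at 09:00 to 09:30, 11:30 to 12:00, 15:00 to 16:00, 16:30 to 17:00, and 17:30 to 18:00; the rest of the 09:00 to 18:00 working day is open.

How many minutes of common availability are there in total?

Noor free within 09:00–18:00: 10:30–12:00, 12:30–14:30, 15:30–18:00.
Oren free within 09:00–18:00: 09:30–11:30, 12:00–15:00, 16:00–16:30, 17:00–17:30.
Wyatt ∩ Noor: 10:30–11:30, 12:30–14:30, 15:30–18:00.
Wyatt ∩ Noor ∩ Oren: 10:30–11:30, 12:30–14:30, 16:00–16:30, 17:00–17:30.
Total common minutes: 60 + 120 + 30 + 30 = 240.

240 minutes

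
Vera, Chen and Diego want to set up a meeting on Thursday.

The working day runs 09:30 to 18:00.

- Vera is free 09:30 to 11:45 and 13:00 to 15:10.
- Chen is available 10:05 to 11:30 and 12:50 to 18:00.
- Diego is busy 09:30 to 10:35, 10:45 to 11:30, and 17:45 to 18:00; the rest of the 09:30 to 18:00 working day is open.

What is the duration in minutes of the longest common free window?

130 minutes

Diego free within 09:30–18:00: 10:35–10:45, 11:30–17:45.
Vera ∩ Chen: 10:05–11:30, 13:00–15:10.
Vera ∩ Chen ∩ Diego: 10:35–10:45, 13:00–15:10.
Common window lengths: 10, 130 min; longest is 130.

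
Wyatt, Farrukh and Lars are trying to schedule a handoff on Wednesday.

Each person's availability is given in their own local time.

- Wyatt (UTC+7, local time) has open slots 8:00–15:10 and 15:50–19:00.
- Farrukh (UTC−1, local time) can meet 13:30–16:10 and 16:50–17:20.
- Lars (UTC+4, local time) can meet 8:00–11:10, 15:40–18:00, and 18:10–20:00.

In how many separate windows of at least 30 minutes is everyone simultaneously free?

0

Wyatt → UTC: 01:00–08:10, 08:50–12:00.
Farrukh → UTC: 14:30–17:10, 17:50–18:20.
Lars → UTC: 04:00–07:10, 11:40–14:00, 14:10–16:00.
Wyatt ∩ Farrukh: (none).
Wyatt ∩ Farrukh ∩ Lars: (none).
Windows ≥ 30 min: (none).
That's 0 windows.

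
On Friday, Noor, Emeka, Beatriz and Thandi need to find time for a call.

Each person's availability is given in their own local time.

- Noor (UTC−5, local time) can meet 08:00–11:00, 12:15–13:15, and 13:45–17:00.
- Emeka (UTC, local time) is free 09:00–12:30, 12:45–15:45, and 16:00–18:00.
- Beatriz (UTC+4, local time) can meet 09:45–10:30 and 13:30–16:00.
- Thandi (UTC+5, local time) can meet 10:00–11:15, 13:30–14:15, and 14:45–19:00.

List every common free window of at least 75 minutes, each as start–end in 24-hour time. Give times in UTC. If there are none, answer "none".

Noor → UTC: 13:00–16:00, 17:15–18:15, 18:45–22:00.
Emeka → UTC: 09:00–12:30, 12:45–15:45, 16:00–18:00.
Beatriz → UTC: 05:45–06:30, 09:30–12:00.
Thandi → UTC: 05:00–06:15, 08:30–09:15, 09:45–14:00.
Noor ∩ Emeka: 13:00–15:45, 17:15–18:00.
Noor ∩ Emeka ∩ Beatriz: (none).
Noor ∩ Emeka ∩ Beatriz ∩ Thandi: (none).
Windows ≥ 75 min: (none).

none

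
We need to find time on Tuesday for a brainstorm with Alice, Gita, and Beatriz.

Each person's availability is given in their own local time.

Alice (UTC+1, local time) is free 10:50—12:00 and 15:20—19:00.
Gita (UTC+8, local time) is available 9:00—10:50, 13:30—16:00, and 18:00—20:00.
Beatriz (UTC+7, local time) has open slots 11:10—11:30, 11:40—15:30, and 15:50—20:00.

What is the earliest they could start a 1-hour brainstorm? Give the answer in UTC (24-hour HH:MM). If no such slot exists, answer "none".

10:00

Alice → UTC: 09:50–11:00, 14:20–18:00.
Gita → UTC: 01:00–02:50, 05:30–08:00, 10:00–12:00.
Beatriz → UTC: 04:10–04:30, 04:40–08:30, 08:50–13:00.
Alice ∩ Gita: 10:00–11:00.
Alice ∩ Gita ∩ Beatriz: 10:00–11:00.
Windows ≥ 60 min: 10:00–11:00.
Earliest such window starts at 10:00.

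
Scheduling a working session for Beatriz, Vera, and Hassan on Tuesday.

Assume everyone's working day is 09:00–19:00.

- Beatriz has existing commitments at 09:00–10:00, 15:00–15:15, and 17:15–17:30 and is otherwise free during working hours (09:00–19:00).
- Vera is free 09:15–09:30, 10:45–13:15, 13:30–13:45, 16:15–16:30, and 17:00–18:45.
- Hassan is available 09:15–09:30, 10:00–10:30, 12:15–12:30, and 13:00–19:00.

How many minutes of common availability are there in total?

150 minutes

Beatriz free within 09:00–19:00: 10:00–15:00, 15:15–17:15, 17:30–19:00.
Beatriz ∩ Vera: 10:45–13:15, 13:30–13:45, 16:15–16:30, 17:00–17:15, 17:30–18:45.
Beatriz ∩ Vera ∩ Hassan: 12:15–12:30, 13:00–13:15, 13:30–13:45, 16:15–16:30, 17:00–17:15, 17:30–18:45.
Total common minutes: 15 + 15 + 15 + 15 + 15 + 75 = 150.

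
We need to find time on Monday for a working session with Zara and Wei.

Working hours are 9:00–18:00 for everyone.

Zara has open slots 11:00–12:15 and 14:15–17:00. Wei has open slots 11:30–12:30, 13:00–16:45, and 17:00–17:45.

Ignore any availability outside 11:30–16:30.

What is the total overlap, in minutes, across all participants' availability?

Zara ∩ Wei: 11:30–12:15, 14:15–16:45.
Restricted to 11:30–16:30: 11:30–12:15, 14:15–16:30.
Total common minutes: 45 + 135 = 180.

180 minutes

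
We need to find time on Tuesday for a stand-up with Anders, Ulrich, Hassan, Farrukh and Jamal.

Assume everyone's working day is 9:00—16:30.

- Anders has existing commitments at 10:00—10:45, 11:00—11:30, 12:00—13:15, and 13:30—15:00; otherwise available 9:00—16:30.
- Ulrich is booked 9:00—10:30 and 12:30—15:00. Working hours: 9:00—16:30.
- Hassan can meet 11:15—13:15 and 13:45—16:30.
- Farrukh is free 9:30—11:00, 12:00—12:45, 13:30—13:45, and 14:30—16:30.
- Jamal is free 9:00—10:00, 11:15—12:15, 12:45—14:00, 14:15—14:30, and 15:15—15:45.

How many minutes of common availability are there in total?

Anders free within 09:00–16:30: 09:00–10:00, 10:45–11:00, 11:30–12:00, 13:15–13:30, 15:00–16:30.
Ulrich free within 09:00–16:30: 10:30–12:30, 15:00–16:30.
Anders ∩ Ulrich: 10:45–11:00, 11:30–12:00, 15:00–16:30.
Anders ∩ Ulrich ∩ Hassan: 11:30–12:00, 15:00–16:30.
Anders ∩ Ulrich ∩ Hassan ∩ Farrukh: 15:00–16:30.
Anders ∩ Ulrich ∩ Hassan ∩ Farrukh ∩ Jamal: 15:15–15:45.
Total common minutes: 30.

30 minutes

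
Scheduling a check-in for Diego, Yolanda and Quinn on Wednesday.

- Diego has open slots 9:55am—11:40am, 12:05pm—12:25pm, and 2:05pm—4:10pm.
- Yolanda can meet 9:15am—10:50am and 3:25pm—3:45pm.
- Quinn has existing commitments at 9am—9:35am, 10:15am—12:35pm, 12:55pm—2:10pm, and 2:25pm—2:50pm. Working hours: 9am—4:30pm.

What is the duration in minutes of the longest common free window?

20 minutes

Quinn free within 09:00–16:30: 09:35–10:15, 12:35–12:55, 14:10–14:25, 14:50–16:30.
Diego ∩ Yolanda: 09:55–10:50, 15:25–15:45.
Diego ∩ Yolanda ∩ Quinn: 09:55–10:15, 15:25–15:45.
Common window lengths: 20, 20 min; longest is 20.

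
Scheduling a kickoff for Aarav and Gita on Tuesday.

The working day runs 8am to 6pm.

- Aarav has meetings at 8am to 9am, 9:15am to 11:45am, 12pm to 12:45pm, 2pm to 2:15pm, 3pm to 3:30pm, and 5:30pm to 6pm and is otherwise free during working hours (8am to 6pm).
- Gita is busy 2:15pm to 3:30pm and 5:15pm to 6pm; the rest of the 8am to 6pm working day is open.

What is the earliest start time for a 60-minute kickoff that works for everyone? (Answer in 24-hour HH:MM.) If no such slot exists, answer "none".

12:45

Aarav free within 08:00–18:00: 09:00–09:15, 11:45–12:00, 12:45–14:00, 14:15–15:00, 15:30–17:30.
Gita free within 08:00–18:00: 08:00–14:15, 15:30–17:15.
Aarav ∩ Gita: 09:00–09:15, 11:45–12:00, 12:45–14:00, 15:30–17:15.
Windows ≥ 60 min: 12:45–14:00, 15:30–17:15.
Earliest such window starts at 12:45.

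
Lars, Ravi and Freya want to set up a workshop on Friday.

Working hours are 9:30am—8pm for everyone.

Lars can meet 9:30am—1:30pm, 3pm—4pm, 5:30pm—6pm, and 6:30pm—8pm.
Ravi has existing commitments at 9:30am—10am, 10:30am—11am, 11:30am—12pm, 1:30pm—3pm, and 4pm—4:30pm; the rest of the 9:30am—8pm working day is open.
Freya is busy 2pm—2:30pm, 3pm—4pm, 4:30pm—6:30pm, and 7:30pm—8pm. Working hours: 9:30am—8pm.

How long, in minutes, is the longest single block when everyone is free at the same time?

90 minutes

Ravi free within 09:30–20:00: 10:00–10:30, 11:00–11:30, 12:00–13:30, 15:00–16:00, 16:30–20:00.
Freya free within 09:30–20:00: 09:30–14:00, 14:30–15:00, 16:00–16:30, 18:30–19:30.
Lars ∩ Ravi: 10:00–10:30, 11:00–11:30, 12:00–13:30, 15:00–16:00, 17:30–18:00, 18:30–20:00.
Lars ∩ Ravi ∩ Freya: 10:00–10:30, 11:00–11:30, 12:00–13:30, 18:30–19:30.
Common window lengths: 30, 30, 90, 60 min; longest is 90.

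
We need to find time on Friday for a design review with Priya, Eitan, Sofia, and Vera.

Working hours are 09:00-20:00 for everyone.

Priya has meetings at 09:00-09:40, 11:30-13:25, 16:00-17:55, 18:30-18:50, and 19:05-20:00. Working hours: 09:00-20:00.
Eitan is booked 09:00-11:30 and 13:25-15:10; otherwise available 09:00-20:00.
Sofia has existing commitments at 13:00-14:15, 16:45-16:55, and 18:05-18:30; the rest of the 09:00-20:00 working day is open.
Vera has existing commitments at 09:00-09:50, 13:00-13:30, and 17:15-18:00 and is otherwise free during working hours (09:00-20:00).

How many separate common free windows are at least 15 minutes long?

Priya free within 09:00–20:00: 09:40–11:30, 13:25–16:00, 17:55–18:30, 18:50–19:05.
Eitan free within 09:00–20:00: 11:30–13:25, 15:10–20:00.
Sofia free within 09:00–20:00: 09:00–13:00, 14:15–16:45, 16:55–18:05, 18:30–20:00.
Vera free within 09:00–20:00: 09:50–13:00, 13:30–17:15, 18:00–20:00.
Priya ∩ Eitan: 15:10–16:00, 17:55–18:30, 18:50–19:05.
Priya ∩ Eitan ∩ Sofia: 15:10–16:00, 17:55–18:05, 18:50–19:05.
Priya ∩ Eitan ∩ Sofia ∩ Vera: 15:10–16:00, 18:00–18:05, 18:50–19:05.
Windows ≥ 15 min: 15:10–16:00, 18:50–19:05.
That's 2 windows.

2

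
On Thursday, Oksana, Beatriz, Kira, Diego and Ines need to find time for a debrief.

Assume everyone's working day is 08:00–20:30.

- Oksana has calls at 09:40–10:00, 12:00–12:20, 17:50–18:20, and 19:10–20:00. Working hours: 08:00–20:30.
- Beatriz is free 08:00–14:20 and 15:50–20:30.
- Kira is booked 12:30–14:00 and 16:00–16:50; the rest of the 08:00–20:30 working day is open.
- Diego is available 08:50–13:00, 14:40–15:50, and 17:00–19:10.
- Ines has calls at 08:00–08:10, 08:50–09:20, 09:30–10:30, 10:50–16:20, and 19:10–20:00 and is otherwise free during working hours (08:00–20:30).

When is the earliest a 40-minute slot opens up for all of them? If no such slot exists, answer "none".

Oksana free within 08:00–20:30: 08:00–09:40, 10:00–12:00, 12:20–17:50, 18:20–19:10, 20:00–20:30.
Kira free within 08:00–20:30: 08:00–12:30, 14:00–16:00, 16:50–20:30.
Ines free within 08:00–20:30: 08:10–08:50, 09:20–09:30, 10:30–10:50, 16:20–19:10, 20:00–20:30.
Oksana ∩ Beatriz: 08:00–09:40, 10:00–12:00, 12:20–14:20, 15:50–17:50, 18:20–19:10, 20:00–20:30.
Oksana ∩ Beatriz ∩ Kira: 08:00–09:40, 10:00–12:00, 12:20–12:30, 14:00–14:20, 15:50–16:00, 16:50–17:50, 18:20–19:10, 20:00–20:30.
Oksana ∩ Beatriz ∩ Kira ∩ Diego: 08:50–09:40, 10:00–12:00, 12:20–12:30, 17:00–17:50, 18:20–19:10.
Oksana ∩ Beatriz ∩ Kira ∩ Diego ∩ Ines: 09:20–09:30, 10:30–10:50, 17:00–17:50, 18:20–19:10.
Windows ≥ 40 min: 17:00–17:50, 18:20–19:10.
Earliest such window starts at 17:00.

17:00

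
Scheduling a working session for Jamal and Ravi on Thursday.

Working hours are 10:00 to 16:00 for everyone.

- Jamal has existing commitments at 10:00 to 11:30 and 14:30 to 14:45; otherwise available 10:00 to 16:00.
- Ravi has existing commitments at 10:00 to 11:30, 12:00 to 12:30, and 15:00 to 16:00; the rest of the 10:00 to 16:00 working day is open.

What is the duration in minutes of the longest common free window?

120 minutes

Jamal free within 10:00–16:00: 11:30–14:30, 14:45–16:00.
Ravi free within 10:00–16:00: 11:30–12:00, 12:30–15:00.
Jamal ∩ Ravi: 11:30–12:00, 12:30–14:30, 14:45–15:00.
Common window lengths: 30, 120, 15 min; longest is 120.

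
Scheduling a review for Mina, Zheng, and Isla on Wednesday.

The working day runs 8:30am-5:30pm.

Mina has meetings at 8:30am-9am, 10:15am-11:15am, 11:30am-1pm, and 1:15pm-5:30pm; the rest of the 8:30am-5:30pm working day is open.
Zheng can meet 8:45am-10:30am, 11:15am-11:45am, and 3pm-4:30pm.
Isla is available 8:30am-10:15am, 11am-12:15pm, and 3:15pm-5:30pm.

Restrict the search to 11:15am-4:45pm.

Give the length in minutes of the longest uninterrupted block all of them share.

Mina free within 08:30–17:30: 09:00–10:15, 11:15–11:30, 13:00–13:15.
Mina ∩ Zheng: 09:00–10:15, 11:15–11:30.
Mina ∩ Zheng ∩ Isla: 09:00–10:15, 11:15–11:30.
Restricted to 11:15–16:45: 11:15–11:30.
Single common window of 15 minutes.

15 minutes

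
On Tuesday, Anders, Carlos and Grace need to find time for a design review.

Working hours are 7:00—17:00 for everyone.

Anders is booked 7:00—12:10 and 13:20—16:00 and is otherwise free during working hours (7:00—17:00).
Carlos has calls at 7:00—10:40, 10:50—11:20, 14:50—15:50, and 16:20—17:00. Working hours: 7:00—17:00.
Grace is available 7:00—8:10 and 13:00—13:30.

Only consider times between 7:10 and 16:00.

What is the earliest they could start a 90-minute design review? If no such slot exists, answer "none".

Anders free within 07:00–17:00: 12:10–13:20, 16:00–17:00.
Carlos free within 07:00–17:00: 10:40–10:50, 11:20–14:50, 15:50–16:20.
Anders ∩ Carlos: 12:10–13:20, 16:00–16:20.
Anders ∩ Carlos ∩ Grace: 13:00–13:20.
Restricted to 07:10–16:00: 13:00–13:20.
Windows ≥ 90 min: (none).

none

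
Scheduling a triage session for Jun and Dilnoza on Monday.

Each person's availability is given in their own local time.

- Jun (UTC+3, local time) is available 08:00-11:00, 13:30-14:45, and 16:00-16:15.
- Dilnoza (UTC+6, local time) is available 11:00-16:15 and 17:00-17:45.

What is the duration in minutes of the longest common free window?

Jun → UTC: 05:00–08:00, 10:30–11:45, 13:00–13:15.
Dilnoza → UTC: 05:00–10:15, 11:00–11:45.
Jun ∩ Dilnoza: 05:00–08:00, 11:00–11:45.
Common window lengths: 180, 45 min; longest is 180.

180 minutes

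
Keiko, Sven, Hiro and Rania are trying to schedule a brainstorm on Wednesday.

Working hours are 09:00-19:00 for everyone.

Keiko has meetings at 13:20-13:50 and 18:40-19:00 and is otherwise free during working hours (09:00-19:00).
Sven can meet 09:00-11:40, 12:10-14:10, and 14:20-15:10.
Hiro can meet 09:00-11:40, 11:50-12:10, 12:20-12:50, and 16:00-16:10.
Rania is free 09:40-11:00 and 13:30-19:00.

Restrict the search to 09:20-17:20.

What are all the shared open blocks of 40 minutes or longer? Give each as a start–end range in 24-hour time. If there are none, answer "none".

Keiko free within 09:00–19:00: 09:00–13:20, 13:50–18:40.
Keiko ∩ Sven: 09:00–11:40, 12:10–13:20, 13:50–14:10, 14:20–15:10.
Keiko ∩ Sven ∩ Hiro: 09:00–11:40, 12:20–12:50.
Keiko ∩ Sven ∩ Hiro ∩ Rania: 09:40–11:00.
Restricted to 09:20–17:20: 09:40–11:00.
Windows ≥ 40 min: 09:40–11:00.

09:40–11:00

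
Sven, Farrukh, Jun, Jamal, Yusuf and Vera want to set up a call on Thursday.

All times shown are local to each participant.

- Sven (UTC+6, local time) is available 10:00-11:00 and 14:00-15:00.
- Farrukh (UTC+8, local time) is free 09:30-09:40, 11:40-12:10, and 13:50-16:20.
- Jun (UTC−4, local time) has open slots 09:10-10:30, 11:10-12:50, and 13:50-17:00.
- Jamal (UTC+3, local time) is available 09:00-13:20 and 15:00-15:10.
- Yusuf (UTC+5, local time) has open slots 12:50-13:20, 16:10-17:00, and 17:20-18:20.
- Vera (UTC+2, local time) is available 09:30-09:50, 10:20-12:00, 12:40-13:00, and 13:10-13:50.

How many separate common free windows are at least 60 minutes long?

Sven → UTC: 04:00–05:00, 08:00–09:00.
Farrukh → UTC: 01:30–01:40, 03:40–04:10, 05:50–08:20.
Jun → UTC: 13:10–14:30, 15:10–16:50, 17:50–21:00.
Jamal → UTC: 06:00–10:20, 12:00–12:10.
Yusuf → UTC: 07:50–08:20, 11:10–12:00, 12:20–13:20.
Vera → UTC: 07:30–07:50, 08:20–10:00, 10:40–11:00, 11:10–11:50.
Sven ∩ Farrukh: 04:00–04:10, 08:00–08:20.
Sven ∩ Farrukh ∩ Jun: (none).
Sven ∩ Farrukh ∩ Jun ∩ Jamal: (none).
Sven ∩ Farrukh ∩ Jun ∩ Jamal ∩ Yusuf: (none).
Sven ∩ Farrukh ∩ Jun ∩ Jamal ∩ Yusuf ∩ Vera: (none).
Windows ≥ 60 min: (none).
That's 0 windows.

0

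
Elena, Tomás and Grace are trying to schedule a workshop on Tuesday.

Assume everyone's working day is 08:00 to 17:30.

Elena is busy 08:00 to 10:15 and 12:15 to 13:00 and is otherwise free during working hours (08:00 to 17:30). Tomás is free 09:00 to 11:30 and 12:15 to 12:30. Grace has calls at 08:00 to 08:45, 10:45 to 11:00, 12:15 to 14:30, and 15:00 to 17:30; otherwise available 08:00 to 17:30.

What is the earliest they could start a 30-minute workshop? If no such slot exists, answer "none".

Elena free within 08:00–17:30: 10:15–12:15, 13:00–17:30.
Grace free within 08:00–17:30: 08:45–10:45, 11:00–12:15, 14:30–15:00.
Elena ∩ Tomás: 10:15–11:30.
Elena ∩ Tomás ∩ Grace: 10:15–10:45, 11:00–11:30.
Windows ≥ 30 min: 10:15–10:45, 11:00–11:30.
Earliest such window starts at 10:15.

10:15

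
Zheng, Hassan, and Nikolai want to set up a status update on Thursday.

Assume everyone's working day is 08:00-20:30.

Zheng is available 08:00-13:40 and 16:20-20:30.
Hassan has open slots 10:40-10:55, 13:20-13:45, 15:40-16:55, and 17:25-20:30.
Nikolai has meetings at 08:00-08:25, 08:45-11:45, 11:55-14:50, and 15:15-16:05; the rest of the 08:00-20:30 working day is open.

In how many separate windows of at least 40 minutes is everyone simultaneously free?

Nikolai free within 08:00–20:30: 08:25–08:45, 11:45–11:55, 14:50–15:15, 16:05–20:30.
Zheng ∩ Hassan: 10:40–10:55, 13:20–13:40, 16:20–16:55, 17:25–20:30.
Zheng ∩ Hassan ∩ Nikolai: 16:20–16:55, 17:25–20:30.
Windows ≥ 40 min: 17:25–20:30.
That's 1 window.

1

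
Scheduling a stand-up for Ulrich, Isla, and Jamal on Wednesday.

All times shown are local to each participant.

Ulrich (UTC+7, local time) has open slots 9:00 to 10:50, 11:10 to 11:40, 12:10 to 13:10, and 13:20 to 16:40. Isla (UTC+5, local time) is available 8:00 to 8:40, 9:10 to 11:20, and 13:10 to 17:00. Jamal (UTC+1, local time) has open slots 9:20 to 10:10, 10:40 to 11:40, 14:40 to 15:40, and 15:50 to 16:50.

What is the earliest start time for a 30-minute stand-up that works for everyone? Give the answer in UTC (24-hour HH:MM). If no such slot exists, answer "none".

Ulrich → UTC: 02:00–03:50, 04:10–04:40, 05:10–06:10, 06:20–09:40.
Isla → UTC: 03:00–03:40, 04:10–06:20, 08:10–12:00.
Jamal → UTC: 08:20–09:10, 09:40–10:40, 13:40–14:40, 14:50–15:50.
Ulrich ∩ Isla: 03:00–03:40, 04:10–04:40, 05:10–06:10, 08:10–09:40.
Ulrich ∩ Isla ∩ Jamal: 08:20–09:10.
Windows ≥ 30 min: 08:20–09:10.
Earliest such window starts at 08:20.

08:20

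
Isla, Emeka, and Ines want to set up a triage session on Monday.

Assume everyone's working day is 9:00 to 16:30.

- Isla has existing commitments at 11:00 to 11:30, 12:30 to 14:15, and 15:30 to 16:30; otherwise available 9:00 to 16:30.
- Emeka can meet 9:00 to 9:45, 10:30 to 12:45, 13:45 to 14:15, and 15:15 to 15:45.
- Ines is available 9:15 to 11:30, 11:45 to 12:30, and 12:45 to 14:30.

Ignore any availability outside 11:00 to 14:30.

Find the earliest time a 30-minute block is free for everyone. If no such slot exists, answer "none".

11:45

Isla free within 09:00–16:30: 09:00–11:00, 11:30–12:30, 14:15–15:30.
Isla ∩ Emeka: 09:00–09:45, 10:30–11:00, 11:30–12:30, 15:15–15:30.
Isla ∩ Emeka ∩ Ines: 09:15–09:45, 10:30–11:00, 11:45–12:30.
Restricted to 11:00–14:30: 11:45–12:30.
Windows ≥ 30 min: 11:45–12:30.
Earliest such window starts at 11:45.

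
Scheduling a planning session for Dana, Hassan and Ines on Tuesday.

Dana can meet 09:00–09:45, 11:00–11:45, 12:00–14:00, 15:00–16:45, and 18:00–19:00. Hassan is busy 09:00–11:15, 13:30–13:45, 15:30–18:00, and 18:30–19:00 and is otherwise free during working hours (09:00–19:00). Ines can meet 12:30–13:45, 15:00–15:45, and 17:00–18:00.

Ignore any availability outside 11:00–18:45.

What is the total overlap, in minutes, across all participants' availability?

90 minutes

Hassan free within 09:00–19:00: 11:15–13:30, 13:45–15:30, 18:00–18:30.
Dana ∩ Hassan: 11:15–11:45, 12:00–13:30, 13:45–14:00, 15:00–15:30, 18:00–18:30.
Dana ∩ Hassan ∩ Ines: 12:30–13:30, 15:00–15:30.
Restricted to 11:00–18:45: 12:30–13:30, 15:00–15:30.
Total common minutes: 60 + 30 = 90.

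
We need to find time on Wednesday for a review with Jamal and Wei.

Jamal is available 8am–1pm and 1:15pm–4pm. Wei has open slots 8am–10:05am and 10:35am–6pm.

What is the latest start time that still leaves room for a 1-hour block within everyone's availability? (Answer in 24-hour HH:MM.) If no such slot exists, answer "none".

Jamal ∩ Wei: 08:00–10:05, 10:35–13:00, 13:15–16:00.
Windows ≥ 60 min: 08:00–10:05, 10:35–13:00, 13:15–16:00.
Latest start in the last window 13:15–16:00 is 16:00 − 60 min = 15:00.

15:00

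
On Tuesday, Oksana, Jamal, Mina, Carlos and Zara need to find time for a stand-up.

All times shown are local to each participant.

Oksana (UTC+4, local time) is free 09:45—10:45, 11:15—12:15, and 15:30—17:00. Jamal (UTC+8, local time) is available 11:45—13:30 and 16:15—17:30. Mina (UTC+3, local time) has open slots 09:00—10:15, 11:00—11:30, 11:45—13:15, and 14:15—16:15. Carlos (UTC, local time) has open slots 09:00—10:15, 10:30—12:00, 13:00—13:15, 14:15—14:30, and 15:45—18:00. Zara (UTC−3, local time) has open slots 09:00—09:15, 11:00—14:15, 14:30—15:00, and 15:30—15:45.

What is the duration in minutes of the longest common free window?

0 minutes

Oksana → UTC: 05:45–06:45, 07:15–08:15, 11:30–13:00.
Jamal → UTC: 03:45–05:30, 08:15–09:30.
Mina → UTC: 06:00–07:15, 08:00–08:30, 08:45–10:15, 11:15–13:15.
Carlos → UTC: 09:00–10:15, 10:30–12:00, 13:00–13:15, 14:15–14:30, 15:45–18:00.
Zara → UTC: 12:00–12:15, 14:00–17:15, 17:30–18:00, 18:30–18:45.
Oksana ∩ Jamal: (none).
Oksana ∩ Jamal ∩ Mina: (none).
Oksana ∩ Jamal ∩ Mina ∩ Carlos: (none).
Oksana ∩ Jamal ∩ Mina ∩ Carlos ∩ Zara: (none).
No common window.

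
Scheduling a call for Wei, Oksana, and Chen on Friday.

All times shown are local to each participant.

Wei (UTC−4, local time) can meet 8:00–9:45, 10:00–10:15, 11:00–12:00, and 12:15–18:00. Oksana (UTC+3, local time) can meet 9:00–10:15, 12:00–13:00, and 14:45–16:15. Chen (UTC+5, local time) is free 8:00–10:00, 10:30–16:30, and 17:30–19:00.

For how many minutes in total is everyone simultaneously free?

45 minutes

Wei → UTC: 12:00–13:45, 14:00–14:15, 15:00–16:00, 16:15–22:00.
Oksana → UTC: 06:00–07:15, 09:00–10:00, 11:45–13:15.
Chen → UTC: 03:00–05:00, 05:30–11:30, 12:30–14:00.
Wei ∩ Oksana: 12:00–13:15.
Wei ∩ Oksana ∩ Chen: 12:30–13:15.
Total common minutes: 45.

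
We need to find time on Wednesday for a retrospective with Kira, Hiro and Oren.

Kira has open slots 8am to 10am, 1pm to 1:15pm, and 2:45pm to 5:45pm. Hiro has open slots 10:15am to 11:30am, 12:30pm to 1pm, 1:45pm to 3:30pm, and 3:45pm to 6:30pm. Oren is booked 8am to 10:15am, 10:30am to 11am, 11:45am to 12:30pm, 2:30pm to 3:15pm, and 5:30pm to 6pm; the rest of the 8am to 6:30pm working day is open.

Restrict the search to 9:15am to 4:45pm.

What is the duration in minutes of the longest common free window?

60 minutes

Oren free within 08:00–18:30: 10:15–10:30, 11:00–11:45, 12:30–14:30, 15:15–17:30, 18:00–18:30.
Kira ∩ Hiro: 14:45–15:30, 15:45–17:45.
Kira ∩ Hiro ∩ Oren: 15:15–15:30, 15:45–17:30.
Restricted to 09:15–16:45: 15:15–15:30, 15:45–16:45.
Common window lengths: 15, 60 min; longest is 60.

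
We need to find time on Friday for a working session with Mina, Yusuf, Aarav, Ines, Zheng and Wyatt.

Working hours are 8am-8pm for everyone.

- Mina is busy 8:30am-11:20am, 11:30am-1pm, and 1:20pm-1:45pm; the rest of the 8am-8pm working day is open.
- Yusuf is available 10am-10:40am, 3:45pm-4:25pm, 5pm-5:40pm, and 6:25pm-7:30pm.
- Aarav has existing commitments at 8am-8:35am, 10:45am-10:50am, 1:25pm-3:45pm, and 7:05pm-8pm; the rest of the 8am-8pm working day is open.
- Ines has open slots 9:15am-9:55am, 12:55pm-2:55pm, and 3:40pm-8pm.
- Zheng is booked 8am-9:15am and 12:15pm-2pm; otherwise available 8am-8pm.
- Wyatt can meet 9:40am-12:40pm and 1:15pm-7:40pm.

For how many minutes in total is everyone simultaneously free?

Mina free within 08:00–20:00: 08:00–08:30, 11:20–11:30, 13:00–13:20, 13:45–20:00.
Aarav free within 08:00–20:00: 08:35–10:45, 10:50–13:25, 15:45–19:05.
Zheng free within 08:00–20:00: 09:15–12:15, 14:00–20:00.
Mina ∩ Yusuf: 15:45–16:25, 17:00–17:40, 18:25–19:30.
Mina ∩ Yusuf ∩ Aarav: 15:45–16:25, 17:00–17:40, 18:25–19:05.
Mina ∩ Yusuf ∩ Aarav ∩ Ines: 15:45–16:25, 17:00–17:40, 18:25–19:05.
Mina ∩ Yusuf ∩ Aarav ∩ Ines ∩ Zheng: 15:45–16:25, 17:00–17:40, 18:25–19:05.
Mina ∩ Yusuf ∩ Aarav ∩ Ines ∩ Zheng ∩ Wyatt: 15:45–16:25, 17:00–17:40, 18:25–19:05.
Total common minutes: 40 + 40 + 40 = 120.

120 minutes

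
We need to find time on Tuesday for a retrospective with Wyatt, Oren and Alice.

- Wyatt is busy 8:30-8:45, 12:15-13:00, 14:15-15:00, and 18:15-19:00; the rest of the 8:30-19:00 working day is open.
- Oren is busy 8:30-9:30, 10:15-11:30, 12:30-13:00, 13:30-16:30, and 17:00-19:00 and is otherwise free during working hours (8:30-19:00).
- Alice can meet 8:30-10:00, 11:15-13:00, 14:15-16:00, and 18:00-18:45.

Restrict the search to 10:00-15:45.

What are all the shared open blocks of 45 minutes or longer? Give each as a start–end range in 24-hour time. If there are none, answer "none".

Wyatt free within 08:30–19:00: 08:45–12:15, 13:00–14:15, 15:00–18:15.
Oren free within 08:30–19:00: 09:30–10:15, 11:30–12:30, 13:00–13:30, 16:30–17:00.
Wyatt ∩ Oren: 09:30–10:15, 11:30–12:15, 13:00–13:30, 16:30–17:00.
Wyatt ∩ Oren ∩ Alice: 09:30–10:00, 11:30–12:15.
Restricted to 10:00–15:45: 11:30–12:15.
Windows ≥ 45 min: 11:30–12:15.

11:30–12:15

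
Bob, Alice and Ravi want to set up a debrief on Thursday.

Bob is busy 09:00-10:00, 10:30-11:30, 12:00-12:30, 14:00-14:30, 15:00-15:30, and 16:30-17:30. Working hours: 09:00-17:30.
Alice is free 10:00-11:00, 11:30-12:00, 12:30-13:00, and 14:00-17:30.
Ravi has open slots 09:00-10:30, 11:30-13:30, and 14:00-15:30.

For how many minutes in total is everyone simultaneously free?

Bob free within 09:00–17:30: 10:00–10:30, 11:30–12:00, 12:30–14:00, 14:30–15:00, 15:30–16:30.
Bob ∩ Alice: 10:00–10:30, 11:30–12:00, 12:30–13:00, 14:30–15:00, 15:30–16:30.
Bob ∩ Alice ∩ Ravi: 10:00–10:30, 11:30–12:00, 12:30–13:00, 14:30–15:00.
Total common minutes: 30 + 30 + 30 + 30 = 120.

120 minutes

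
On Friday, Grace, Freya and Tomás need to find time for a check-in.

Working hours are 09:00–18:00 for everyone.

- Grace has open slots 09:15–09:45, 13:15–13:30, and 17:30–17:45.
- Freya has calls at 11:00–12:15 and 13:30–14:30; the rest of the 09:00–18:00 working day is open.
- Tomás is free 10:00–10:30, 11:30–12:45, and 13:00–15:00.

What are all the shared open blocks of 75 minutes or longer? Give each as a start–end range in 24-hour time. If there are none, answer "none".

Freya free within 09:00–18:00: 09:00–11:00, 12:15–13:30, 14:30–18:00.
Grace ∩ Freya: 09:15–09:45, 13:15–13:30, 17:30–17:45.
Grace ∩ Freya ∩ Tomás: 13:15–13:30.
Windows ≥ 75 min: (none).

none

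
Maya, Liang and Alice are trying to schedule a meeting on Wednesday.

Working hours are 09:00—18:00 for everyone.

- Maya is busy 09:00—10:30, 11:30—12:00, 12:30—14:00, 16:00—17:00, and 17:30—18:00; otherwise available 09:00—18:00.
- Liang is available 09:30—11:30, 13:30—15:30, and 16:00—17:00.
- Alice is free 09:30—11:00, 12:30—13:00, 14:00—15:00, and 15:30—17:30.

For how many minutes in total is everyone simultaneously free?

90 minutes

Maya free within 09:00–18:00: 10:30–11:30, 12:00–12:30, 14:00–16:00, 17:00–17:30.
Maya ∩ Liang: 10:30–11:30, 14:00–15:30.
Maya ∩ Liang ∩ Alice: 10:30–11:00, 14:00–15:00.
Total common minutes: 30 + 60 = 90.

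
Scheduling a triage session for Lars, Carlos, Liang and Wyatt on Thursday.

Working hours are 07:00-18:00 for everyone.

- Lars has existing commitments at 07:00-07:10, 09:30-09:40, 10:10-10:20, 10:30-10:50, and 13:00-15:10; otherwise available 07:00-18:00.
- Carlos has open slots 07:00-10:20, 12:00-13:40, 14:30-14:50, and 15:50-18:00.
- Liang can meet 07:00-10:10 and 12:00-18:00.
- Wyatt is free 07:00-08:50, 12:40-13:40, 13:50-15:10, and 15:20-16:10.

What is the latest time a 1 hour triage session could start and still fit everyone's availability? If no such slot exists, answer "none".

07:50

Lars free within 07:00–18:00: 07:10–09:30, 09:40–10:10, 10:20–10:30, 10:50–13:00, 15:10–18:00.
Lars ∩ Carlos: 07:10–09:30, 09:40–10:10, 12:00–13:00, 15:50–18:00.
Lars ∩ Carlos ∩ Liang: 07:10–09:30, 09:40–10:10, 12:00–13:00, 15:50–18:00.
Lars ∩ Carlos ∩ Liang ∩ Wyatt: 07:10–08:50, 12:40–13:00, 15:50–16:10.
Windows ≥ 60 min: 07:10–08:50.
Latest start in the last window 07:10–08:50 is 08:50 − 60 min = 07:50.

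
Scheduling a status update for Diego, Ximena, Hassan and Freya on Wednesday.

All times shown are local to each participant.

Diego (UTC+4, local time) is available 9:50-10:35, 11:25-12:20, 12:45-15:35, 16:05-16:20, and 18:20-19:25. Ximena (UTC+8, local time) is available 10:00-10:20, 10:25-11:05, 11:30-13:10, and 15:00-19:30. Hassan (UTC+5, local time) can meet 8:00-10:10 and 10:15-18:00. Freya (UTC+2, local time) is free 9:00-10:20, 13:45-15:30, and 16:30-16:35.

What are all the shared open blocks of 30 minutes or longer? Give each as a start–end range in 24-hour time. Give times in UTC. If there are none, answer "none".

Diego → UTC: 05:50–06:35, 07:25–08:20, 08:45–11:35, 12:05–12:20, 14:20–15:25.
Ximena → UTC: 02:00–02:20, 02:25–03:05, 03:30–05:10, 07:00–11:30.
Hassan → UTC: 03:00–05:10, 05:15–13:00.
Freya → UTC: 07:00–08:20, 11:45–13:30, 14:30–14:35.
Diego ∩ Ximena: 07:25–08:20, 08:45–11:30.
Diego ∩ Ximena ∩ Hassan: 07:25–08:20, 08:45–11:30.
Diego ∩ Ximena ∩ Hassan ∩ Freya: 07:25–08:20.
Windows ≥ 30 min: 07:25–08:20.

07:25–08:20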